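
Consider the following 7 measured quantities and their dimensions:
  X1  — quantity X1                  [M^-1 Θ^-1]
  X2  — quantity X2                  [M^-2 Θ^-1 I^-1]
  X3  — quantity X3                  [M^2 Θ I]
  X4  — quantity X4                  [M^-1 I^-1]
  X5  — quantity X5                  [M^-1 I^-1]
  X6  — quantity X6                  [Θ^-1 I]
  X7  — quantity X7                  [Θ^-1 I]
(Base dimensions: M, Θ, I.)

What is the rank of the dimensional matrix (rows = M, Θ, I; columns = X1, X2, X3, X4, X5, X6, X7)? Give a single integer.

Write exponents as rows M,Θ,I / cols X1,X2,X3,X4,X5,X6,X7:
  M: [-1 -2  2 -1 -1  0  0]
  Θ: [-1 -1  1  0  0 -1 -1]
  I: [ 0 -1  1 -1 -1  1  1]
Row reduction gives pivot columns X1,X2; rank = 2

2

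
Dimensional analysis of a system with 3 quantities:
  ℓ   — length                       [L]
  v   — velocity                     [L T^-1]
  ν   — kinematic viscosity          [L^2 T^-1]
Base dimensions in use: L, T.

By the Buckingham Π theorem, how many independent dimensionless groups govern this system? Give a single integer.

Exponent matrix [L,T] × [ℓ,v,ν]:
  L: [ 1  1  2]
  T: [ 0 -1 -1]
RREF → pivots at {ℓ,v} ⇒ r = 2
n=3, r=2 ⇒ 1 dimensionless group

1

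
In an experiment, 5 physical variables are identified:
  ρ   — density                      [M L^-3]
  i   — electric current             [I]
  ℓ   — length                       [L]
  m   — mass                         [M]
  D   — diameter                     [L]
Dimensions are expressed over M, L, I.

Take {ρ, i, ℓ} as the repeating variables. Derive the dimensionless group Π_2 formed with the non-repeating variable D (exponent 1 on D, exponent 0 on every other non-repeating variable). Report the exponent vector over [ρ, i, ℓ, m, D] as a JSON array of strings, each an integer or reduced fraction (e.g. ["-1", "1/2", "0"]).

Write exponents as rows M,L,I / cols ρ,i,ℓ,m,D:
  M: [ 1  0  0  1  0]
  L: [-3  0  1  0  1]
  I: [ 0  1  0  0  0]
Row reduction gives pivot columns ρ,i,ℓ; rank = 3
Repeat: ρ,i,ℓ; free: m,D
RREF:
  r0: [   1    0    0    1    0]
  r1: [   0    1    0    0    0]
  r2: [   0    0    1    3    1]
Fix exponent of D at 1, m at 0; solve each RREF row for its pivot's exponent:
  r0: exp(ρ) + (0)·1 = 0 ⇒ exp(ρ) = 0
  r1: exp(i) + (0)·1 = 0 ⇒ exp(i) = 0
  r2: exp(ℓ) + (1)·1 = 0 ⇒ exp(ℓ) = -1
Π_2 = ℓ^-1 · D

["0", "0", "-1", "0", "1"]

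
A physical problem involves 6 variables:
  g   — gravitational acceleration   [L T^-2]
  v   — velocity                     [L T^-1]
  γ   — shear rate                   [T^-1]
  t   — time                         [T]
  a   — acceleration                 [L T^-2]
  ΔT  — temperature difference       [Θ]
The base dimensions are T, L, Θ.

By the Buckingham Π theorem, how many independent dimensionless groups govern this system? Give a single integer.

3

Exponent matrix [T,L,Θ] × [g,v,γ,t,a,ΔT]:
  T: [-2 -1 -1  1 -2  0]
  L: [ 1  1  0  0  1  0]
  Θ: [ 0  0  0  0  0  1]
Echelon form has 3 nonzero rows (pivots: g,v,ΔT)
6 vars − rank 3 = 3 Π groups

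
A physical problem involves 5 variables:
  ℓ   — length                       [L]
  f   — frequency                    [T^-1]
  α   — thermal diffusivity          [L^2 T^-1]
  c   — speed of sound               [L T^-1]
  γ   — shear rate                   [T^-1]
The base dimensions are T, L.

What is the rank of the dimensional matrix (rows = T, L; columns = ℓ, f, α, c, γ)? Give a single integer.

Write exponents as rows T,L / cols ℓ,f,α,c,γ:
  T: [ 0 -1 -1 -1 -1]
  L: [ 1  0  2  1  0]
Row reduction gives pivot columns ℓ,f; rank = 2

2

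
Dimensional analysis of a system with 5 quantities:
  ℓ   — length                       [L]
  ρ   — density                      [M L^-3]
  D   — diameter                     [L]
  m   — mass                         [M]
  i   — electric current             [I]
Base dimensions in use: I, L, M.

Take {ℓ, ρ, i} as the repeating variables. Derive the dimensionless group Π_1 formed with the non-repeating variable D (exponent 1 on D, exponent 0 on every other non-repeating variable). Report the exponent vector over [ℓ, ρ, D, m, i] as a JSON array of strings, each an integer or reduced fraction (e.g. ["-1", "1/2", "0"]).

Dimensional matrix (I×L×M by ℓ×ρ×D×m×i):
  I: [ 0  0  0  0  1]
  L: [ 1 -3  1  0  0]
  M: [ 0  1  0  1  0]
RREF → pivots at {ℓ,ρ,i} ⇒ r = 3
Pivot set = {ℓ,ρ,i}, free = {D,m}
RREF:
  r0: [   1    0    1    3    0]
  r1: [   0    1    0    1    0]
  r2: [   0    0    0    0    1]
Fix exponent of D at 1, m at 0; solve each RREF row for its pivot's exponent:
  r0: exp(ℓ) + (1)·1 = 0 ⇒ exp(ℓ) = -1
  r1: exp(ρ) + (0)·1 = 0 ⇒ exp(ρ) = 0
  r2: exp(i) + (0)·1 = 0 ⇒ exp(i) = 0
Π_1 = ℓ^-1 · D

["-1", "0", "1", "0", "0"]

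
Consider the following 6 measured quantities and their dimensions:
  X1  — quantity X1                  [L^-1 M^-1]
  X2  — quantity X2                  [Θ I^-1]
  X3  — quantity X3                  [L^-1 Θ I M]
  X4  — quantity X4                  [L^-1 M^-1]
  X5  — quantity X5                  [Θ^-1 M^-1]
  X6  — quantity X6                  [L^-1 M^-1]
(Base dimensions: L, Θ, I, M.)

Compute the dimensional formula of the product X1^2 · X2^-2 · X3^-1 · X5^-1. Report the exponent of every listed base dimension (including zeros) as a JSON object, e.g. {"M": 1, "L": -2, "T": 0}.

Write exponents as rows L,Θ,I,M / cols X1,X2,X3,X4,X5,X6:
  L: [-1  0 -1 -1  0 -1]
  Θ: [ 0  1  1  0 -1  0]
  I: [ 0 -1  1  0  0  0]
  M: [-1  0  1 -1 -1 -1]
  [L]: (2)·-1+(-2)·0+(-1)·-1+(-1)·0 = -1
  [Θ]: (2)·0+(-2)·1+(-1)·1+(-1)·-1 = -2
  [I]: (2)·0+(-2)·-1+(-1)·1+(-1)·0 = 1
  [M]: (2)·-1+(-2)·0+(-1)·1+(-1)·-1 = -2
⇒ L^-1 Θ^-2 I M^-2

{"L": -1, "Θ": -2, "I": 1, "M": -2}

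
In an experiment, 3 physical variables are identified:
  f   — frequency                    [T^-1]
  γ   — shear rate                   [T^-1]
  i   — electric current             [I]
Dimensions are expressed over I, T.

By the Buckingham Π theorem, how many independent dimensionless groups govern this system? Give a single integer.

1

Dimensional matrix (I×T by f×γ×i):
  I: [ 0  0  1]
  T: [-1 -1  0]
Echelon form has 2 nonzero rows (pivots: f,i)
n=3, r=2 ⇒ 1 dimensionless group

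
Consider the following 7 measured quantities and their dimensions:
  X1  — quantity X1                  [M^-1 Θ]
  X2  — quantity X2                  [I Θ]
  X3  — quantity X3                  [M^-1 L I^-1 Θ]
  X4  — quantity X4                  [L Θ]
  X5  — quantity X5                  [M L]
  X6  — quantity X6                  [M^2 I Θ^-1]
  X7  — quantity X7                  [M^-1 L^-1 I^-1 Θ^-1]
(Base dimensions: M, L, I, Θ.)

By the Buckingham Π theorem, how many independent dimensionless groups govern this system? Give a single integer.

4

Dimensional matrix (M×L×I×Θ by X1×X2×X3×X4×X5×X6×X7):
  M: [-1  0 -1  0  1  2 -1]
  L: [ 0  0  1  1  1  0 -1]
  I: [ 0  1 -1  0  0  1 -1]
  Θ: [ 1  1  1  1  0 -1 -1]
Echelon form has 3 nonzero rows (pivots: X1,X2,X3)
n=7, r=3 ⇒ 4 dimensionless groups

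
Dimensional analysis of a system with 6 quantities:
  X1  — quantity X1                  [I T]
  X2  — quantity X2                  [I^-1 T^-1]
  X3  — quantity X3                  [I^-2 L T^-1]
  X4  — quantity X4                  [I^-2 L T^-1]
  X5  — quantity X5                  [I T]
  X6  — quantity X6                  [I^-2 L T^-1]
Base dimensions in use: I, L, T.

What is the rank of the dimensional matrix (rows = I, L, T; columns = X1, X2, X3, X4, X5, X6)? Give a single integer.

Exponent matrix [I,L,T] × [X1,X2,X3,X4,X5,X6]:
  I: [ 1 -1 -2 -2  1 -2]
  L: [ 0  0  1  1  0  1]
  T: [ 1 -1 -1 -1  1 -1]
Row reduction gives pivot columns X1,X3; rank = 2

2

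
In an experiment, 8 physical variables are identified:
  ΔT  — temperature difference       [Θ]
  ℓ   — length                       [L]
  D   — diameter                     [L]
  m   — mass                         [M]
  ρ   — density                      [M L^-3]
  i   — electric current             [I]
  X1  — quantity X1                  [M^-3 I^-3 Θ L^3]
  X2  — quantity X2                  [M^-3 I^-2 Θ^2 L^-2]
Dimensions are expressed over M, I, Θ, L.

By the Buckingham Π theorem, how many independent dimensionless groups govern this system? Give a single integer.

Dimensional matrix (M×I×Θ×L by ΔT×ℓ×D×m×ρ×i×X1×X2):
  M: [ 0  0  0  1  1  0 -3 -3]
  I: [ 0  0  0  0  0  1 -3 -2]
  Θ: [ 1  0  0  0  0  0  1  2]
  L: [ 0  1  1  0 -3  0  3 -2]
Echelon form has 4 nonzero rows (pivots: ΔT,ℓ,m,i)
8 vars − rank 4 = 4 Π groups

4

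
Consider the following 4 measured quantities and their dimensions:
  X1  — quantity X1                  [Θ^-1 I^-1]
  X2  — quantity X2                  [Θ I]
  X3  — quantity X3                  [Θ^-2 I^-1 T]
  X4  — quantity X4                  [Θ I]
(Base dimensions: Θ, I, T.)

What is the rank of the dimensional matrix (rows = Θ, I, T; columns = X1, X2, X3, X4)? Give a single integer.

Exponent matrix [Θ,I,T] × [X1,X2,X3,X4]:
  Θ: [-1  1 -2  1]
  I: [-1  1 -1  1]
  T: [ 0  0  1  0]
RREF → pivots at {X1,X3} ⇒ r = 2

2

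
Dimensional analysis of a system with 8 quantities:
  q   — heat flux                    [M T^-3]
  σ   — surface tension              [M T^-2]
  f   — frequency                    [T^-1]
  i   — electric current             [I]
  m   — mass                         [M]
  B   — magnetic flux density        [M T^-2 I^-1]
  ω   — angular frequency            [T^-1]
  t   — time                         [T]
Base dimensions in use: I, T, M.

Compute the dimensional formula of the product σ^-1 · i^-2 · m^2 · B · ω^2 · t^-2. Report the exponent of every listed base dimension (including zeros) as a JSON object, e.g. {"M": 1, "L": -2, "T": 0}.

Exponent matrix [I,T,M] × [q,σ,f,i,m,B,ω,t]:
  I: [ 0  0  0  1  0 -1  0  0]
  T: [-3 -2 -1  0  0 -2 -1  1]
  M: [ 1  1  0  0  1  1  0  0]
  [I]: (-1)·0+(-2)·1+(2)·0+(1)·-1+(2)·0+(-2)·0 = -3
  [T]: (-1)·-2+(-2)·0+(2)·0+(1)·-2+(2)·-1+(-2)·1 = -4
  [M]: (-1)·1+(-2)·0+(2)·1+(1)·1+(2)·0+(-2)·0 = 2
⇒ I^-3 T^-4 M^2

{"I": -3, "T": -4, "M": 2}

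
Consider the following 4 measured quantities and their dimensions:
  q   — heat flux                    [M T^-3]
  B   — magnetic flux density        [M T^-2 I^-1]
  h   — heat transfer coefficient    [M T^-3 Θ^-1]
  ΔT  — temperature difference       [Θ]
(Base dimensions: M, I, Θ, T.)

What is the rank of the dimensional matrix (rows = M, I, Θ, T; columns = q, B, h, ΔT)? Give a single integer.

Exponent matrix [M,I,Θ,T] × [q,B,h,ΔT]:
  M: [ 1  1  1  0]
  I: [ 0 -1  0  0]
  Θ: [ 0  0 -1  1]
  T: [-3 -2 -3  0]
Row reduction gives pivot columns q,B,h; rank = 3

3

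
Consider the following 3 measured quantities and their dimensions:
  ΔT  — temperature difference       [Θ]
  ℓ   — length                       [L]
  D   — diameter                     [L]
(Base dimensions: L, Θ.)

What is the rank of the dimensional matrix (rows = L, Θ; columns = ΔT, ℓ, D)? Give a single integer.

Dimensional matrix (L×Θ by ΔT×ℓ×D):
  L: [ 0  1  1]
  Θ: [ 1  0  0]
Echelon form has 2 nonzero rows (pivots: ΔT,ℓ)

2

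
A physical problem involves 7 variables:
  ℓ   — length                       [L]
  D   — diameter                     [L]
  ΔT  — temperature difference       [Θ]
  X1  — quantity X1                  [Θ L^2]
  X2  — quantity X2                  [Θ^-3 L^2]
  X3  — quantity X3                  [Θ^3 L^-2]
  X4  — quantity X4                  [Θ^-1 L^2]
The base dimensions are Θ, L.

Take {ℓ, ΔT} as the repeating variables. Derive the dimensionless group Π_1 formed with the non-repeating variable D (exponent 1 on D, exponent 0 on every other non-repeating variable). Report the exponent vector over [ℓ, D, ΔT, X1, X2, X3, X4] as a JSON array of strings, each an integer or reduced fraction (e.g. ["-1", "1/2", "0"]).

["-1", "1", "0", "0", "0", "0", "0"]

Exponent matrix [Θ,L] × [ℓ,D,ΔT,X1,X2,X3,X4]:
  Θ: [ 0  0  1  1 -3  3 -1]
  L: [ 1  1  0  2  2 -2  2]
Row reduction gives pivot columns ℓ,ΔT; rank = 2
Pivot set = {ℓ,ΔT}, free = {D,X1,X2,X3,X4}
RREF:
  r0: [   1    1    0    2    2   -2    2]
  r1: [   0    0    1    1   -3    3   -1]
Fix exponent of D at 1, X1 at 0, X2 at 0, X3 at 0, X4 at 0; solve each RREF row for its pivot's exponent:
  r0: exp(ℓ) + (1)·1 = 0 ⇒ exp(ℓ) = -1
  r1: exp(ΔT) + (0)·1 = 0 ⇒ exp(ΔT) = 0
Π_1 = ℓ^-1 · D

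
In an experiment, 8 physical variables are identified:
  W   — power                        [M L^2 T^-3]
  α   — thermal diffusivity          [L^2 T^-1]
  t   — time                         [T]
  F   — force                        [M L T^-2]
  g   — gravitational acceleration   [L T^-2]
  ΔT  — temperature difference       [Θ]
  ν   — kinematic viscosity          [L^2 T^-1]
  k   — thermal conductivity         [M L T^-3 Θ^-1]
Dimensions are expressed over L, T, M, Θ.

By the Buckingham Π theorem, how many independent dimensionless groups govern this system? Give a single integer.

4

Dimensional matrix (L×T×M×Θ by W×α×t×F×g×ΔT×ν×k):
  L: [ 2  2  0  1  1  0  2  1]
  T: [-3 -1  1 -2 -2  0 -1 -3]
  M: [ 1  0  0  1  0  0  0  1]
  Θ: [ 0  0  0  0  0  1  0 -1]
Echelon form has 4 nonzero rows (pivots: W,α,t,ΔT)
n=8, r=4 ⇒ 4 dimensionless groups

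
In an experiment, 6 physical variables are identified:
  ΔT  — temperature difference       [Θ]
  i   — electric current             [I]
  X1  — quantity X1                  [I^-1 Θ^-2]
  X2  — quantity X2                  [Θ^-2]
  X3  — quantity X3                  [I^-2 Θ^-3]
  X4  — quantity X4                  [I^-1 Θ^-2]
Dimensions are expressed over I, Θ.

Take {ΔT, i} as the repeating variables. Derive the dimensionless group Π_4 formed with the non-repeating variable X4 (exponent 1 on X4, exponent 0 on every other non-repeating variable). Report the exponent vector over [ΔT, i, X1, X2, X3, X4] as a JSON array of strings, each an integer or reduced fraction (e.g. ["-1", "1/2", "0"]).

["2", "1", "0", "0", "0", "1"]

Dimensional matrix (I×Θ by ΔT×i×X1×X2×X3×X4):
  I: [ 0  1 -1  0 -2 -1]
  Θ: [ 1  0 -2 -2 -3 -2]
RREF → pivots at {ΔT,i} ⇒ r = 2
Pivot set = {ΔT,i}, free = {X1,X2,X3,X4}
RREF:
  r0: [   1    0   -2   -2   -3   -2]
  r1: [   0    1   -1    0   -2   -1]
Fix exponent of X4 at 1, X1 at 0, X2 at 0, X3 at 0; solve each RREF row for its pivot's exponent:
  r0: exp(ΔT) + (-2)·1 = 0 ⇒ exp(ΔT) = 2
  r1: exp(i) + (-1)·1 = 0 ⇒ exp(i) = 1
Π_4 = ΔT^2 · i · X4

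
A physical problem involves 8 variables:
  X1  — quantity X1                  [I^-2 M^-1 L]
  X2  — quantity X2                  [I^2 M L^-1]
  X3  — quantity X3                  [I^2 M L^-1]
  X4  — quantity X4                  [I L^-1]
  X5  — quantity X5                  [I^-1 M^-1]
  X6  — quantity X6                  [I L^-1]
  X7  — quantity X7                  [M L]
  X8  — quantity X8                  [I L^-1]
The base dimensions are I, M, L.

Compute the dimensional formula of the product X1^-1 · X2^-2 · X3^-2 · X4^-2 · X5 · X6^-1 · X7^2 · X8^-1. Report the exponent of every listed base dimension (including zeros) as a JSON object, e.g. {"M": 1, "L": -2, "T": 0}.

{"I": -11, "M": -2, "L": 9}

Dimensional matrix (I×M×L by X1×X2×X3×X4×X5×X6×X7×X8):
  I: [-2  2  2  1 -1  1  0  1]
  M: [-1  1  1  0 -1  0  1  0]
  L: [ 1 -1 -1 -1  0 -1  1 -1]
  [I]: (-1)·-2+(-2)·2+(-2)·2+(-2)·1+(1)·-1+(-1)·1+(2)·0+(-1)·1 = -11
  [M]: (-1)·-1+(-2)·1+(-2)·1+(-2)·0+(1)·-1+(-1)·0+(2)·1+(-1)·0 = -2
  [L]: (-1)·1+(-2)·-1+(-2)·-1+(-2)·-1+(1)·0+(-1)·-1+(2)·1+(-1)·-1 = 9
⇒ I^-11 M^-2 L^9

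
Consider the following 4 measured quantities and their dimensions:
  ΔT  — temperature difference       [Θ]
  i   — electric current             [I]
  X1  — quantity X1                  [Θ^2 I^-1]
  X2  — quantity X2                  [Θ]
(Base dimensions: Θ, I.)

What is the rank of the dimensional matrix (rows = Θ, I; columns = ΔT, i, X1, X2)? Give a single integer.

2

Exponent matrix [Θ,I] × [ΔT,i,X1,X2]:
  Θ: [ 1  0  2  1]
  I: [ 0  1 -1  0]
RREF → pivots at {ΔT,i} ⇒ r = 2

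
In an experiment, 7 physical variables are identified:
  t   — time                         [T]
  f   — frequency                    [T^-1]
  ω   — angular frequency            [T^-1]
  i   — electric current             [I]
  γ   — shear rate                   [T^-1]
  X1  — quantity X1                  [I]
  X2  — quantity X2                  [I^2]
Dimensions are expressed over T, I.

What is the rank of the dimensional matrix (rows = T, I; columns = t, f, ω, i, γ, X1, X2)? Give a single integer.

Write exponents as rows T,I / cols t,f,ω,i,γ,X1,X2:
  T: [ 1 -1 -1  0 -1  0  0]
  I: [ 0  0  0  1  0  1  2]
RREF → pivots at {t,i} ⇒ r = 2

2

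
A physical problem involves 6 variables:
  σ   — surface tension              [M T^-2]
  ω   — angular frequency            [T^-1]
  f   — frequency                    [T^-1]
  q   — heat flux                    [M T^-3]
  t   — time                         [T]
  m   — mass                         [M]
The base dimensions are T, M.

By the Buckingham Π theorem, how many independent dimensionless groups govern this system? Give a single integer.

4

Write exponents as rows T,M / cols σ,ω,f,q,t,m:
  T: [-2 -1 -1 -3  1  0]
  M: [ 1  0  0  1  0  1]
Row reduction gives pivot columns σ,ω; rank = 2
Π count = n − r = 6 − 2 = 4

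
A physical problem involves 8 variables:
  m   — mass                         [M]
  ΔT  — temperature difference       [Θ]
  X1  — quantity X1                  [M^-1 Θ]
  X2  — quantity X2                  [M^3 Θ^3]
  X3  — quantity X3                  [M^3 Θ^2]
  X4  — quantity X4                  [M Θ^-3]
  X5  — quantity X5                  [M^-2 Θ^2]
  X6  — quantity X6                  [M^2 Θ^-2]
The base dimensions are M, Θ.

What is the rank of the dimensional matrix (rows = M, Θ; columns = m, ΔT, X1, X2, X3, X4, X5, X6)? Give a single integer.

2

Exponent matrix [M,Θ] × [m,ΔT,X1,X2,X3,X4,X5,X6]:
  M: [ 1  0 -1  3  3  1 -2  2]
  Θ: [ 0  1  1  3  2 -3  2 -2]
Row reduction gives pivot columns m,ΔT; rank = 2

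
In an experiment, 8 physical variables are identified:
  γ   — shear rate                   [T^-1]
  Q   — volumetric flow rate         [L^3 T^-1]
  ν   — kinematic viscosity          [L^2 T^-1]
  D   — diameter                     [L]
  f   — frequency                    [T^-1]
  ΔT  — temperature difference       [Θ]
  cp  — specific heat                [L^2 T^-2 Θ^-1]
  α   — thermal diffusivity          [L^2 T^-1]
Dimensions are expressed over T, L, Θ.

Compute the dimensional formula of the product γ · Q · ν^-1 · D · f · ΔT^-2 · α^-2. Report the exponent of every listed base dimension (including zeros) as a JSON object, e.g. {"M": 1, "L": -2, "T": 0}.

Write exponents as rows T,L,Θ / cols γ,Q,ν,D,f,ΔT,cp,α:
  T: [-1 -1 -1  0 -1  0 -2 -1]
  L: [ 0  3  2  1  0  0  2  2]
  Θ: [ 0  0  0  0  0  1 -1  0]
  [T]: (1)·-1+(1)·-1+(-1)·-1+(1)·0+(1)·-1+(-2)·0+(-2)·-1 = 0
  [L]: (1)·0+(1)·3+(-1)·2+(1)·1+(1)·0+(-2)·0+(-2)·2 = -2
  [Θ]: (1)·0+(1)·0+(-1)·0+(1)·0+(1)·0+(-2)·1+(-2)·0 = -2
⇒ L^-2 Θ^-2

{"T": 0, "L": -2, "Θ": -2}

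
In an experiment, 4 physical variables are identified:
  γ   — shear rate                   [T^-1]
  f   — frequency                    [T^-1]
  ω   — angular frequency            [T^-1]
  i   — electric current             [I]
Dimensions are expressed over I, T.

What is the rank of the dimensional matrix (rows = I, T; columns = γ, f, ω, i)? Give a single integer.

Write exponents as rows I,T / cols γ,f,ω,i:
  I: [ 0  0  0  1]
  T: [-1 -1 -1  0]
Row reduction gives pivot columns γ,i; rank = 2

2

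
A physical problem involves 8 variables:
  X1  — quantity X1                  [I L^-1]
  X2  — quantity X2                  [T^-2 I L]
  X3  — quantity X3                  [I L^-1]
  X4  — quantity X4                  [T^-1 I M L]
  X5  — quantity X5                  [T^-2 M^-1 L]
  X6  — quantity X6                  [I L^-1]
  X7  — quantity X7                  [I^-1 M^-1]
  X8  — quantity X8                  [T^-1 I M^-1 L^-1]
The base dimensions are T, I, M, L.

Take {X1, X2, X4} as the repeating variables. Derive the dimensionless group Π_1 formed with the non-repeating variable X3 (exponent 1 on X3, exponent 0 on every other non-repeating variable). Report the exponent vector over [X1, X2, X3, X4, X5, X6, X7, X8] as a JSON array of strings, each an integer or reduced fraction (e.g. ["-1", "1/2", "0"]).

Write exponents as rows T,I,M,L / cols X1,X2,X3,X4,X5,X6,X7,X8:
  T: [ 0 -2  0 -1 -2  0  0 -1]
  I: [ 1  1  1  1  0  1 -1  1]
  M: [ 0  0  0  1 -1  0 -1 -1]
  L: [-1  1 -1  1  1 -1  0 -1]
Row reduction gives pivot columns X1,X2,X4; rank = 3
Pivot set = {X1,X2,X4}, free = {X3,X5,X6,X7,X8}
RREF:
  r0: [   1    0    1    0 -1/2    1 -1/2    1]
  r1: [   0    1    0    0  3/2    0  1/2    1]
  r2: [   0    0    0    1   -1    0   -1   -1]
  r3: [   0    0    0    0    0    0    0    0]
Fix exponent of X3 at 1, X5 at 0, X6 at 0, X7 at 0, X8 at 0; solve each RREF row for its pivot's exponent:
  r0: exp(X1) + (1)·1 = 0 ⇒ exp(X1) = -1
  r1: exp(X2) + (0)·1 = 0 ⇒ exp(X2) = 0
  r2: exp(X4) + (0)·1 = 0 ⇒ exp(X4) = 0
Π_1 = X1^-1 · X3

["-1", "0", "1", "0", "0", "0", "0", "0"]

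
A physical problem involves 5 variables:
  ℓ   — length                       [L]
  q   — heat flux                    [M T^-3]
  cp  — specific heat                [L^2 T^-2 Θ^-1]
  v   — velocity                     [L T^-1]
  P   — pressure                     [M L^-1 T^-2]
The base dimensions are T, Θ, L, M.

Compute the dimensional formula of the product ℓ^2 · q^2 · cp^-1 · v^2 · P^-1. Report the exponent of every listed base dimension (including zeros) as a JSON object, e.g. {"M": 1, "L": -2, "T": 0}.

{"T": -4, "Θ": 1, "L": 3, "M": 1}

Exponent matrix [T,Θ,L,M] × [ℓ,q,cp,v,P]:
  T: [ 0 -3 -2 -1 -2]
  Θ: [ 0  0 -1  0  0]
  L: [ 1  0  2  1 -1]
  M: [ 0  1  0  0  1]
  [T]: (2)·0+(2)·-3+(-1)·-2+(2)·-1+(-1)·-2 = -4
  [Θ]: (2)·0+(2)·0+(-1)·-1+(2)·0+(-1)·0 = 1
  [L]: (2)·1+(2)·0+(-1)·2+(2)·1+(-1)·-1 = 3
  [M]: (2)·0+(2)·1+(-1)·0+(2)·0+(-1)·1 = 1
⇒ T^-4 Θ L^3 M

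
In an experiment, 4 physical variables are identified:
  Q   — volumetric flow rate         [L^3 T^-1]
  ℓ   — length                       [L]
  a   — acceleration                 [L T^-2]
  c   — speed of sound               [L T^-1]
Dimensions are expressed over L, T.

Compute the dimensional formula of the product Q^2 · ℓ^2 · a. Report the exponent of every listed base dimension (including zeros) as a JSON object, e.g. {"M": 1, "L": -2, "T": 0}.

{"L": 9, "T": -4}

Dimensional matrix (L×T by Q×ℓ×a×c):
  L: [ 3  1  1  1]
  T: [-1  0 -2 -1]
  [L]: (2)·3+(2)·1+(1)·1 = 9
  [T]: (2)·-1+(2)·0+(1)·-2 = -4
⇒ L^9 T^-4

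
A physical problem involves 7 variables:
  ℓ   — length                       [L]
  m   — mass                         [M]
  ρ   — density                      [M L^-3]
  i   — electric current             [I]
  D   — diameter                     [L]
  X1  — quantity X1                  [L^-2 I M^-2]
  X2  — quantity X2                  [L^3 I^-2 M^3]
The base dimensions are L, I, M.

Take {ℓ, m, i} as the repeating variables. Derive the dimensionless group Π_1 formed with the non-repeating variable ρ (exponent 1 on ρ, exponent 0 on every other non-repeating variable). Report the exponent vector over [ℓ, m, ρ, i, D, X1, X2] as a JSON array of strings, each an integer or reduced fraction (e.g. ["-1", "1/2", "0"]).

["3", "-1", "1", "0", "0", "0", "0"]

Write exponents as rows L,I,M / cols ℓ,m,ρ,i,D,X1,X2:
  L: [ 1  0 -3  0  1 -2  3]
  I: [ 0  0  0  1  0  1 -2]
  M: [ 0  1  1  0  0 -2  3]
Row reduction gives pivot columns ℓ,m,i; rank = 3
Repeat: ℓ,m,i; free: ρ,D,X1,X2
RREF:
  r0: [   1    0   -3    0    1   -2    3]
  r1: [   0    1    1    0    0   -2    3]
  r2: [   0    0    0    1    0    1   -2]
Fix exponent of ρ at 1, D at 0, X1 at 0, X2 at 0; solve each RREF row for its pivot's exponent:
  r0: exp(ℓ) + (-3)·1 = 0 ⇒ exp(ℓ) = 3
  r1: exp(m) + (1)·1 = 0 ⇒ exp(m) = -1
  r2: exp(i) + (0)·1 = 0 ⇒ exp(i) = 0
Π_1 = ℓ^3 · m^-1 · ρ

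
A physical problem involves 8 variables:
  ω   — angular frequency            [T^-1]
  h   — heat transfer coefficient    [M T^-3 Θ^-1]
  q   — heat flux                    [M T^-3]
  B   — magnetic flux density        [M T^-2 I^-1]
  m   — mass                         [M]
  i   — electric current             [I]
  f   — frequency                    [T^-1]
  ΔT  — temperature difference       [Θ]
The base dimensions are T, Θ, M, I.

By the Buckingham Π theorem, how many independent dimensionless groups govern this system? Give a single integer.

4

Exponent matrix [T,Θ,M,I] × [ω,h,q,B,m,i,f,ΔT]:
  T: [-1 -3 -3 -2  0  0 -1  0]
  Θ: [ 0 -1  0  0  0  0  0  1]
  M: [ 0  1  1  1  1  0  0  0]
  I: [ 0  0  0 -1  0  1  0  0]
Row reduction gives pivot columns ω,h,q,B; rank = 4
Π count = n − r = 8 − 4 = 4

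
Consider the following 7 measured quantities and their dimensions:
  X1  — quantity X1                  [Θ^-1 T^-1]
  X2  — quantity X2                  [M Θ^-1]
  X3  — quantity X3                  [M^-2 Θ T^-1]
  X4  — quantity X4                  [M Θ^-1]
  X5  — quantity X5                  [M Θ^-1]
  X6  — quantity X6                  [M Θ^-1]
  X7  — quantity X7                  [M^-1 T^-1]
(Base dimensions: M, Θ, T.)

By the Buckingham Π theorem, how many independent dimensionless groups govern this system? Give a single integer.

Exponent matrix [M,Θ,T] × [X1,X2,X3,X4,X5,X6,X7]:
  M: [ 0  1 -2  1  1  1 -1]
  Θ: [-1 -1  1 -1 -1 -1  0]
  T: [-1  0 -1  0  0  0 -1]
RREF → pivots at {X1,X2} ⇒ r = 2
n=7, r=2 ⇒ 5 dimensionless groups

5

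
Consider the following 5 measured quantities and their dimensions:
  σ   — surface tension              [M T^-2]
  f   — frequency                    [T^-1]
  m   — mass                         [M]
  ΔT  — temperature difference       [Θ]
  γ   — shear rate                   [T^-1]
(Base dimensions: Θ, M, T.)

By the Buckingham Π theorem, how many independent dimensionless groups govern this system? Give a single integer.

2

Exponent matrix [Θ,M,T] × [σ,f,m,ΔT,γ]:
  Θ: [ 0  0  0  1  0]
  M: [ 1  0  1  0  0]
  T: [-2 -1  0  0 -1]
RREF → pivots at {σ,f,ΔT} ⇒ r = 3
5 vars − rank 3 = 2 Π groups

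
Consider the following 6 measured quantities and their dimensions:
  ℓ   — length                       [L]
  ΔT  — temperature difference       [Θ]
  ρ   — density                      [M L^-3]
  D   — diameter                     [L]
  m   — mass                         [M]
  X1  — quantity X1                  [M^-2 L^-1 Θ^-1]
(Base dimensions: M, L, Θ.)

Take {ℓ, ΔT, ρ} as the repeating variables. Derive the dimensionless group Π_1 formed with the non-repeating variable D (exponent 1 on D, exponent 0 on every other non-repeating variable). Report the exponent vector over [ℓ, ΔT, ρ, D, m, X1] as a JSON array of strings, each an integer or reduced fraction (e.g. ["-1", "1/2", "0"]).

Dimensional matrix (M×L×Θ by ℓ×ΔT×ρ×D×m×X1):
  M: [ 0  0  1  0  1 -2]
  L: [ 1  0 -3  1  0 -1]
  Θ: [ 0  1  0  0  0 -1]
RREF → pivots at {ℓ,ΔT,ρ} ⇒ r = 3
Repeat: ℓ,ΔT,ρ; free: D,m,X1
RREF:
  r0: [   1    0    0    1    3   -7]
  r1: [   0    1    0    0    0   -1]
  r2: [   0    0    1    0    1   -2]
Fix exponent of D at 1, m at 0, X1 at 0; solve each RREF row for its pivot's exponent:
  r0: exp(ℓ) + (1)·1 = 0 ⇒ exp(ℓ) = -1
  r1: exp(ΔT) + (0)·1 = 0 ⇒ exp(ΔT) = 0
  r2: exp(ρ) + (0)·1 = 0 ⇒ exp(ρ) = 0
Π_1 = ℓ^-1 · D

["-1", "0", "0", "1", "0", "0"]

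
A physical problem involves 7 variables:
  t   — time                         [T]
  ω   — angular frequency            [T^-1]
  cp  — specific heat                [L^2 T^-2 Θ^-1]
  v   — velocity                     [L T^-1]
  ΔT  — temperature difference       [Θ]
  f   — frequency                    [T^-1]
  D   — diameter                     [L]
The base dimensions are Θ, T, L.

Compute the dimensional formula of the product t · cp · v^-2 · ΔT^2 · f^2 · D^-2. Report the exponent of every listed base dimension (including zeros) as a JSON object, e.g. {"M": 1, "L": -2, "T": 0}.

{"Θ": 1, "T": -1, "L": -2}

Write exponents as rows Θ,T,L / cols t,ω,cp,v,ΔT,f,D:
  Θ: [ 0  0 -1  0  1  0  0]
  T: [ 1 -1 -2 -1  0 -1  0]
  L: [ 0  0  2  1  0  0  1]
  [Θ]: (1)·0+(1)·-1+(-2)·0+(2)·1+(2)·0+(-2)·0 = 1
  [T]: (1)·1+(1)·-2+(-2)·-1+(2)·0+(2)·-1+(-2)·0 = -1
  [L]: (1)·0+(1)·2+(-2)·1+(2)·0+(2)·0+(-2)·1 = -2
⇒ Θ T^-1 L^-2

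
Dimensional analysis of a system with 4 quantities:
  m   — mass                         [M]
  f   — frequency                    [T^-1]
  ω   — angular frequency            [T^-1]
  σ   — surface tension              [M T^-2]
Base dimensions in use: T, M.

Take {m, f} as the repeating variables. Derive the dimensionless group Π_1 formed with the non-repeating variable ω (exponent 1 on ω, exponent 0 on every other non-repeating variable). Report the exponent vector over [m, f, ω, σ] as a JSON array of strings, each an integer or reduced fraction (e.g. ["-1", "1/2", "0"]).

Write exponents as rows T,M / cols m,f,ω,σ:
  T: [ 0 -1 -1 -2]
  M: [ 1  0  0  1]
RREF → pivots at {m,f} ⇒ r = 2
Pivot set = {m,f}, free = {ω,σ}
RREF:
  r0: [   1    0    0    1]
  r1: [   0    1    1    2]
Fix exponent of ω at 1, σ at 0; solve each RREF row for its pivot's exponent:
  r0: exp(m) + (0)·1 = 0 ⇒ exp(m) = 0
  r1: exp(f) + (1)·1 = 0 ⇒ exp(f) = -1
Π_1 = f^-1 · ω

["0", "-1", "1", "0"]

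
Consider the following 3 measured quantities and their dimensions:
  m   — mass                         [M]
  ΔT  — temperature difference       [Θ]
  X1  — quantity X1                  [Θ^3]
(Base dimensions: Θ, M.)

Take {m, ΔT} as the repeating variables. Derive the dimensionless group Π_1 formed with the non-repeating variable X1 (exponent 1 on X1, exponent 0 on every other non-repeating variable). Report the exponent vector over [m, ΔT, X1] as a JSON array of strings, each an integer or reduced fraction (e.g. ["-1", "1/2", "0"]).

Write exponents as rows Θ,M / cols m,ΔT,X1:
  Θ: [ 0  1  3]
  M: [ 1  0  0]
RREF → pivots at {m,ΔT} ⇒ r = 2
Pivot set = {m,ΔT}, free = {X1}
RREF:
  r0: [   1    0    0]
  r1: [   0    1    3]
Fix exponent of X1 at 1; solve each RREF row for its pivot's exponent:
  r0: exp(m) + (0)·1 = 0 ⇒ exp(m) = 0
  r1: exp(ΔT) + (3)·1 = 0 ⇒ exp(ΔT) = -3
Π_1 = ΔT^-3 · X1

["0", "-3", "1"]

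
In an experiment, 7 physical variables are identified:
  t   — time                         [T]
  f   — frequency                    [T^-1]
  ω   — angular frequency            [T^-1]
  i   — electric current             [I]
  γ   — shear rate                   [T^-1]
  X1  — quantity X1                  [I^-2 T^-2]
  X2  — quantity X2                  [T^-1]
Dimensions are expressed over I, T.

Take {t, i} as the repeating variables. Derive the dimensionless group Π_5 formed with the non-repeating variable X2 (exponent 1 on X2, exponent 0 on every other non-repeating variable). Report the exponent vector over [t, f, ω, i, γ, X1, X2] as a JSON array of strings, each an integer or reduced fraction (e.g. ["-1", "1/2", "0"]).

["1", "0", "0", "0", "0", "0", "1"]

Exponent matrix [I,T] × [t,f,ω,i,γ,X1,X2]:
  I: [ 0  0  0  1  0 -2  0]
  T: [ 1 -1 -1  0 -1 -2 -1]
RREF → pivots at {t,i} ⇒ r = 2
Repeat: t,i; free: f,ω,γ,X1,X2
RREF:
  r0: [   1   -1   -1    0   -1   -2   -1]
  r1: [   0    0    0    1    0   -2    0]
Fix exponent of X2 at 1, f at 0, ω at 0, γ at 0, X1 at 0; solve each RREF row for its pivot's exponent:
  r0: exp(t) + (-1)·1 = 0 ⇒ exp(t) = 1
  r1: exp(i) + (0)·1 = 0 ⇒ exp(i) = 0
Π_5 = t · X2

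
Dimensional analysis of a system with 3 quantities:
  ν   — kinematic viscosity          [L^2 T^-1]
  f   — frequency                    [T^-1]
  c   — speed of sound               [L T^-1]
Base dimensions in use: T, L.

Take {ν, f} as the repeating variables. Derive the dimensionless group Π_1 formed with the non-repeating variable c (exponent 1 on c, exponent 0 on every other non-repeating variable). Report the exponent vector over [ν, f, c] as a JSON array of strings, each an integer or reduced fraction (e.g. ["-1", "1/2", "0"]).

["-1/2", "-1/2", "1"]

Exponent matrix [T,L] × [ν,f,c]:
  T: [-1 -1 -1]
  L: [ 2  0  1]
Echelon form has 2 nonzero rows (pivots: ν,f)
Repeat: ν,f; free: c
RREF:
  r0: [   1    0  1/2]
  r1: [   0    1  1/2]
Fix exponent of c at 1; solve each RREF row for its pivot's exponent:
  r0: exp(ν) + (1/2)·1 = 0 ⇒ exp(ν) = -1/2
  r1: exp(f) + (1/2)·1 = 0 ⇒ exp(f) = -1/2
Π_1 = ν^(-1/2) · f^(-1/2) · c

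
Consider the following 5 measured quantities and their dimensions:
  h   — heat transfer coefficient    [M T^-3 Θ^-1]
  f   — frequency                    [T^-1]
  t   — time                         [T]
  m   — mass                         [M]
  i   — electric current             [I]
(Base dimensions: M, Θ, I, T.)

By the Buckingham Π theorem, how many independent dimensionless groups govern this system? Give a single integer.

1

Exponent matrix [M,Θ,I,T] × [h,f,t,m,i]:
  M: [ 1  0  0  1  0]
  Θ: [-1  0  0  0  0]
  I: [ 0  0  0  0  1]
  T: [-3 -1  1  0  0]
RREF → pivots at {h,f,m,i} ⇒ r = 4
5 vars − rank 4 = 1 Π group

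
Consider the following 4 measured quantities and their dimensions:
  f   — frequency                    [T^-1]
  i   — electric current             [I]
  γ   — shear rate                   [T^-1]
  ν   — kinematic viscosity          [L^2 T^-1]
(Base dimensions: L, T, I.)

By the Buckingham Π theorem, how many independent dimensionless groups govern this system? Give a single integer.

1

Write exponents as rows L,T,I / cols f,i,γ,ν:
  L: [ 0  0  0  2]
  T: [-1  0 -1 -1]
  I: [ 0  1  0  0]
RREF → pivots at {f,i,ν} ⇒ r = 3
4 vars − rank 3 = 1 Π group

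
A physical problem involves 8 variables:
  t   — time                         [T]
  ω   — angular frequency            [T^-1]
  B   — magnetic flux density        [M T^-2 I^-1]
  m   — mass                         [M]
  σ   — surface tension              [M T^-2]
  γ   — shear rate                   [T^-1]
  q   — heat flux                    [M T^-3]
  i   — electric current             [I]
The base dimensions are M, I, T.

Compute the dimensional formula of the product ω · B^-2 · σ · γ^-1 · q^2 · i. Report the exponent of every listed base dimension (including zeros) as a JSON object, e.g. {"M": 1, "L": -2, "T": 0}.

{"M": 1, "I": 3, "T": -4}

Dimensional matrix (M×I×T by t×ω×B×m×σ×γ×q×i):
  M: [ 0  0  1  1  1  0  1  0]
  I: [ 0  0 -1  0  0  0  0  1]
  T: [ 1 -1 -2  0 -2 -1 -3  0]
  [M]: (1)·0+(-2)·1+(1)·1+(-1)·0+(2)·1+(1)·0 = 1
  [I]: (1)·0+(-2)·-1+(1)·0+(-1)·0+(2)·0+(1)·1 = 3
  [T]: (1)·-1+(-2)·-2+(1)·-2+(-1)·-1+(2)·-3+(1)·0 = -4
⇒ M I^3 T^-4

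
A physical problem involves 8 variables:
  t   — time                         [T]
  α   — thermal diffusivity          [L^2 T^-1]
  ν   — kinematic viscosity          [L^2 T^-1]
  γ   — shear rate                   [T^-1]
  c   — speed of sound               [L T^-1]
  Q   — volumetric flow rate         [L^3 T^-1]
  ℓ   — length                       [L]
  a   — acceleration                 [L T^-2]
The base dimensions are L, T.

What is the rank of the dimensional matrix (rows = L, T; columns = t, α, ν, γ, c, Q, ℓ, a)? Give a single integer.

Dimensional matrix (L×T by t×α×ν×γ×c×Q×ℓ×a):
  L: [ 0  2  2  0  1  3  1  1]
  T: [ 1 -1 -1 -1 -1 -1  0 -2]
RREF → pivots at {t,α} ⇒ r = 2

2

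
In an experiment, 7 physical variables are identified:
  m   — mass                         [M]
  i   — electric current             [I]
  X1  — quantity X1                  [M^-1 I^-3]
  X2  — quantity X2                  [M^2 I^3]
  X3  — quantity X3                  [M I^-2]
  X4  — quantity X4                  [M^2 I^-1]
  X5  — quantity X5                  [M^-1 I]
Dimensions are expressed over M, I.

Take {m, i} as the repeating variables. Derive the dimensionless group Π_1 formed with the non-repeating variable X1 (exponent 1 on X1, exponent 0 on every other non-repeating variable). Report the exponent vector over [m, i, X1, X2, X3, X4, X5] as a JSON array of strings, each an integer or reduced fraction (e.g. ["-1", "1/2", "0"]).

Dimensional matrix (M×I by m×i×X1×X2×X3×X4×X5):
  M: [ 1  0 -1  2  1  2 -1]
  I: [ 0  1 -3  3 -2 -1  1]
Row reduction gives pivot columns m,i; rank = 2
Repeat: m,i; free: X1,X2,X3,X4,X5
RREF:
  r0: [   1    0   -1    2    1    2   -1]
  r1: [   0    1   -3    3   -2   -1    1]
Fix exponent of X1 at 1, X2 at 0, X3 at 0, X4 at 0, X5 at 0; solve each RREF row for its pivot's exponent:
  r0: exp(m) + (-1)·1 = 0 ⇒ exp(m) = 1
  r1: exp(i) + (-3)·1 = 0 ⇒ exp(i) = 3
Π_1 = m · i^3 · X1

["1", "3", "1", "0", "0", "0", "0"]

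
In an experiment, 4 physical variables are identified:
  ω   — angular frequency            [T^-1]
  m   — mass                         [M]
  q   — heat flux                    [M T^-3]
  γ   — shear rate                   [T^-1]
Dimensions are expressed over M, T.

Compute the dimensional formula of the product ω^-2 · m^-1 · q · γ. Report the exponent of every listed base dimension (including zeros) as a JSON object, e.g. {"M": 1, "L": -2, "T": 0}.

Exponent matrix [M,T] × [ω,m,q,γ]:
  M: [ 0  1  1  0]
  T: [-1  0 -3 -1]
  [M]: (-2)·0+(-1)·1+(1)·1+(1)·0 = 0
  [T]: (-2)·-1+(-1)·0+(1)·-3+(1)·-1 = -2
⇒ T^-2

{"M": 0, "T": -2}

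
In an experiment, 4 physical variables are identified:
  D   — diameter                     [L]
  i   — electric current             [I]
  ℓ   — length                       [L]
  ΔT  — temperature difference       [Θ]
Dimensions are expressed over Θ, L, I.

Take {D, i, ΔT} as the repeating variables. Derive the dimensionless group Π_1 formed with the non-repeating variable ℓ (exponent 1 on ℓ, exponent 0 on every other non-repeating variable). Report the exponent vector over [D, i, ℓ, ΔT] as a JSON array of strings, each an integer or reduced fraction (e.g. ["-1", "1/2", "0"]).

["-1", "0", "1", "0"]

Exponent matrix [Θ,L,I] × [D,i,ℓ,ΔT]:
  Θ: [ 0  0  0  1]
  L: [ 1  0  1  0]
  I: [ 0  1  0  0]
Echelon form has 3 nonzero rows (pivots: D,i,ΔT)
Pivot set = {D,i,ΔT}, free = {ℓ}
RREF:
  r0: [   1    0    1    0]
  r1: [   0    1    0    0]
  r2: [   0    0    0    1]
Fix exponent of ℓ at 1; solve each RREF row for its pivot's exponent:
  r0: exp(D) + (1)·1 = 0 ⇒ exp(D) = -1
  r1: exp(i) + (0)·1 = 0 ⇒ exp(i) = 0
  r2: exp(ΔT) + (0)·1 = 0 ⇒ exp(ΔT) = 0
Π_1 = D^-1 · ℓ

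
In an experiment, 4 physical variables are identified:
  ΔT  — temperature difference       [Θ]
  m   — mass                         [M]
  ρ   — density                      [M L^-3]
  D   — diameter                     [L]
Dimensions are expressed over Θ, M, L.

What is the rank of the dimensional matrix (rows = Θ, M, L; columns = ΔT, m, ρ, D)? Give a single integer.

Write exponents as rows Θ,M,L / cols ΔT,m,ρ,D:
  Θ: [ 1  0  0  0]
  M: [ 0  1  1  0]
  L: [ 0  0 -3  1]
Echelon form has 3 nonzero rows (pivots: ΔT,m,ρ)

3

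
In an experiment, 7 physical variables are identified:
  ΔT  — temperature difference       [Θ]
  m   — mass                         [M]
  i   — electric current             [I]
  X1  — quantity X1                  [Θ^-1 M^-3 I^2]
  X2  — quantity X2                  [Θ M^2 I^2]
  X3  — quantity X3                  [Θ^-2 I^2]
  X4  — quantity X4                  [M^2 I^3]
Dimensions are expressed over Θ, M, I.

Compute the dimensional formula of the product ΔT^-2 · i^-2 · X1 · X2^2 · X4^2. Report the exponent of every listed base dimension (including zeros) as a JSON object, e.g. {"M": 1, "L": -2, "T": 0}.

{"Θ": -1, "M": 5, "I": 10}

Write exponents as rows Θ,M,I / cols ΔT,m,i,X1,X2,X3,X4:
  Θ: [ 1  0  0 -1  1 -2  0]
  M: [ 0  1  0 -3  2  0  2]
  I: [ 0  0  1  2  2  2  3]
  [Θ]: (-2)·1+(-2)·0+(1)·-1+(2)·1+(2)·0 = -1
  [M]: (-2)·0+(-2)·0+(1)·-3+(2)·2+(2)·2 = 5
  [I]: (-2)·0+(-2)·1+(1)·2+(2)·2+(2)·3 = 10
⇒ Θ^-1 M^5 I^10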